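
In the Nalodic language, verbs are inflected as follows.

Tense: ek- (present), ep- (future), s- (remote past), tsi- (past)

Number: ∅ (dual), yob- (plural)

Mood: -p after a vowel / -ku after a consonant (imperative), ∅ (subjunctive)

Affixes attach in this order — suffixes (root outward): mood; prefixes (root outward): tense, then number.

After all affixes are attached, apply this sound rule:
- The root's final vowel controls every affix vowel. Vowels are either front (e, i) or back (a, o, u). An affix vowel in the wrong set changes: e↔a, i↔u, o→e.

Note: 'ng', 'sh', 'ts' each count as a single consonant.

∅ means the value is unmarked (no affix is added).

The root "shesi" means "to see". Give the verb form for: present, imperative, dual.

Attach tense present ek- → ekshesi.
Attach mood imperative -p (after vowel 'i') → ekshesip.
number = dual: zero marking, form stays ekshesip.
Vowel harmony: no change.

ekshesip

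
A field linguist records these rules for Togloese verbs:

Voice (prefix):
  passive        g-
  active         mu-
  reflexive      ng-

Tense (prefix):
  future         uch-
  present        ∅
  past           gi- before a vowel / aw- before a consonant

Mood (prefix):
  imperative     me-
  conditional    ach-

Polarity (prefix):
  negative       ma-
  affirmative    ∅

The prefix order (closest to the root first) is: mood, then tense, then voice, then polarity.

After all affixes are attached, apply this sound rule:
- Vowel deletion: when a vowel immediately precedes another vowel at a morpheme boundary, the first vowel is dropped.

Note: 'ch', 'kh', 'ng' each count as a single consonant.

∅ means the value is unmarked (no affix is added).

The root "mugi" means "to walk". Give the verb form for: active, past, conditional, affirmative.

mugachmugi

Attach mood conditional ach- → achmugi.
Attach tense past gi- (before vowel 'a') → giachmugi.
Attach voice active mu- → mugiachmugi.
polarity = affirmative: zero marking, form stays mugiachmugi.
Apply vowel deletion: mugiachmugi → mugachmugi.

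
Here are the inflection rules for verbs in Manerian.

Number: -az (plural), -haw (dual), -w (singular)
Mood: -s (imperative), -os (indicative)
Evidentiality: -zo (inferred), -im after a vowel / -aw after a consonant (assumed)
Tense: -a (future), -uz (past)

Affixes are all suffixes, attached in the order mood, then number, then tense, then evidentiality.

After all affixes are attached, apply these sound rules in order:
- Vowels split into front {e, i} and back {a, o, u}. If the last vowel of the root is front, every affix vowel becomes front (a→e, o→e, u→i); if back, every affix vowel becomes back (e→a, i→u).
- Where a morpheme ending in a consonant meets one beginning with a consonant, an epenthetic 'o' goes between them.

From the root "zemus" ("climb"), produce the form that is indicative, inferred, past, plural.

zemusosazuzozo

Attach mood indicative -os → zemusos.
Attach number plural -az → zemusosaz.
Attach tense past -uz → zemusosazuz.
Attach evidentiality inferred -zo → zemusosazuzzo.
Vowel harmony: no change.
Apply epenthesis: zemusosazuzzo → zemusosazuzozo.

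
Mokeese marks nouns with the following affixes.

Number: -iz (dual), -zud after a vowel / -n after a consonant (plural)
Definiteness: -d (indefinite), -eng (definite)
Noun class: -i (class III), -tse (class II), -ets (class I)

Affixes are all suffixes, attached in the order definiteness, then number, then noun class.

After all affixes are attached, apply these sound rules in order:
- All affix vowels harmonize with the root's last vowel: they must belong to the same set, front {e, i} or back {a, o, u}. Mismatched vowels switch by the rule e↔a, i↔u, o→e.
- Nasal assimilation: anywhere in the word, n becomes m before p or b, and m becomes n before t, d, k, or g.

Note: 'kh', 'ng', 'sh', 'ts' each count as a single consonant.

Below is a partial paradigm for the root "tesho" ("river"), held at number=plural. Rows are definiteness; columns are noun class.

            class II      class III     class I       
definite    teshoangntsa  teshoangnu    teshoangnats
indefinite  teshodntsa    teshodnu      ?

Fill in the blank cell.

teshodnats

Attach definiteness indefinite -d → teshod.
Attach number plural -n (after consonant 'd') → teshodn.
Attach noun class class I -ets → teshodnets.
Apply vowel harmony: teshodnets → teshodnats.
Nasal assimilation: no change.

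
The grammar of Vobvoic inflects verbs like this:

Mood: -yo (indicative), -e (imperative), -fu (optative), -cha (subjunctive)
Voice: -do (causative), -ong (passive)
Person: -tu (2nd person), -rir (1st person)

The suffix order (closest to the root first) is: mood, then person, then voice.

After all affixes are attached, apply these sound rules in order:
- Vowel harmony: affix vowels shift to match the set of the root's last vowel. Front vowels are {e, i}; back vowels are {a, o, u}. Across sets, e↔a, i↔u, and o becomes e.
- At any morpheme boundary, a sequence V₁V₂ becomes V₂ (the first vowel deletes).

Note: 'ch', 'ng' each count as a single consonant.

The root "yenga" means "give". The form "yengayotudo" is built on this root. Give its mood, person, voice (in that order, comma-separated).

Segment: yenga-yo-tu-do.
mood: -yo → indicative.
person: -tu → 2nd person.
voice: -do → causative.

indicative, 2nd person, causative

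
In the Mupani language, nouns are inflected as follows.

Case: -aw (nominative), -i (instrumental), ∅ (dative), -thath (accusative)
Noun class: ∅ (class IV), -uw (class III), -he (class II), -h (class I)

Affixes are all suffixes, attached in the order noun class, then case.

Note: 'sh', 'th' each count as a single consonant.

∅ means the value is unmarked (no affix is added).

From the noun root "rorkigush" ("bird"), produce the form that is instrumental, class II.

rorkigushhei

Attach noun class class II -he → rorkigushhe.
Attach case instrumental -i → rorkigushhei.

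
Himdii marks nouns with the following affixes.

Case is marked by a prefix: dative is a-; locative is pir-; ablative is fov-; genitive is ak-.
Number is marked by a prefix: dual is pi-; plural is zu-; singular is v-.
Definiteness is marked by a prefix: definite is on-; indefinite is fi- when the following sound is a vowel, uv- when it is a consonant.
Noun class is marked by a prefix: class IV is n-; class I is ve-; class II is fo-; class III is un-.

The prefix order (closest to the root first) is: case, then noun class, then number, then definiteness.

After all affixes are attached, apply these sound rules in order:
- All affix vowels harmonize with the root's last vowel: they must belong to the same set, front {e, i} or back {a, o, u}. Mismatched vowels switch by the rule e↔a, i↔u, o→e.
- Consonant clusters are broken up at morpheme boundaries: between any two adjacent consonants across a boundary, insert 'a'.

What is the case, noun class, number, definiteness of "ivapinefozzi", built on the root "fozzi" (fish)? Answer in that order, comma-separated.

Segment: uv-pi-n-a-fozzi.
case: a- → dative.
noun class: n- → class IV.
number: pi- → dual.
definiteness: fi/uv- → indefinite.

dative, class IV, dual, indefinite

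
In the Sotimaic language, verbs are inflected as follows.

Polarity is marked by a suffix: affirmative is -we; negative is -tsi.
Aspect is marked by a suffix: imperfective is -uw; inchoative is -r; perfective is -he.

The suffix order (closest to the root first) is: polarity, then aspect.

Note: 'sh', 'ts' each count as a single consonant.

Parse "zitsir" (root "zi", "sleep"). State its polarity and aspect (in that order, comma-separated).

Segment: zi-tsi-r.
polarity: -tsi → negative.
aspect: -r → inchoative.

negative, inchoative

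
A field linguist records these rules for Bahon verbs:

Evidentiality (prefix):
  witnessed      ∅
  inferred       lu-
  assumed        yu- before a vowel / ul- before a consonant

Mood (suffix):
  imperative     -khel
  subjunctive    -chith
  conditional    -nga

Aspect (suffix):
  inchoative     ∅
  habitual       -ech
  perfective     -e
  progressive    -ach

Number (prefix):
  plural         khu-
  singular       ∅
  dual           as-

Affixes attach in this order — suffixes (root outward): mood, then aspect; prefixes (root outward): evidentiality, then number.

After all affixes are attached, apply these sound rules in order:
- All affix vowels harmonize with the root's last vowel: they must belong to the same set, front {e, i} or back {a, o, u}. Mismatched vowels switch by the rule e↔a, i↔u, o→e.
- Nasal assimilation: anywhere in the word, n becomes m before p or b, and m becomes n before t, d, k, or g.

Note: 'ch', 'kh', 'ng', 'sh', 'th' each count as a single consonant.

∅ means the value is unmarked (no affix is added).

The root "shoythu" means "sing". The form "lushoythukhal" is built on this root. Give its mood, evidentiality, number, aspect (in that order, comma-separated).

Segment: lu-shoythu-khel.
mood: -khel → imperative.
evidentiality: lu- → inferred.
number: ∅ → singular.
aspect: ∅ → inchoative.

imperative, inferred, singular, inchoative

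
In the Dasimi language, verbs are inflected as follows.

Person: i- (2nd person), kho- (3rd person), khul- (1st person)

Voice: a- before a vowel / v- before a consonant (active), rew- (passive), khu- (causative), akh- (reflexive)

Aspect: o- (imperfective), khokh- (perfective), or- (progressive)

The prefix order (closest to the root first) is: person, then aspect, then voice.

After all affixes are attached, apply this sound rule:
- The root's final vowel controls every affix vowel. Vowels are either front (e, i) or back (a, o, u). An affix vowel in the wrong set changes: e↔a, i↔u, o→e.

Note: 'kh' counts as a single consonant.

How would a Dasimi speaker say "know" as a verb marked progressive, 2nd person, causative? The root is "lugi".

Attach person 2nd person i- → ilugi.
Attach aspect progressive or- → orilugi.
Attach voice causative khu- → khuorilugi.
Apply vowel harmony: khuorilugi → khierilugi.

khierilugi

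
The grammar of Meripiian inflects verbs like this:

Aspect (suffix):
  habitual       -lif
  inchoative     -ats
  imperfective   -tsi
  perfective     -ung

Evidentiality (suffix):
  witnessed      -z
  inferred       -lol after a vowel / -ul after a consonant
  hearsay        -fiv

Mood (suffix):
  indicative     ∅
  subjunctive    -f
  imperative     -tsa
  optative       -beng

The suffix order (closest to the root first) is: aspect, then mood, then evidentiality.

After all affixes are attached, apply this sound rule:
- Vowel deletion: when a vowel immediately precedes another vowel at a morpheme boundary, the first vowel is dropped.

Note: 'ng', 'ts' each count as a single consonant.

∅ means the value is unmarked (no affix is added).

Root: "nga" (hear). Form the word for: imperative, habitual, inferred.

Attach aspect habitual -lif → ngalif.
Attach mood imperative -tsa → ngaliftsa.
Attach evidentiality inferred -lol (after vowel 'a') → ngaliftsalol.
Vowel deletion: no change.

ngaliftsalol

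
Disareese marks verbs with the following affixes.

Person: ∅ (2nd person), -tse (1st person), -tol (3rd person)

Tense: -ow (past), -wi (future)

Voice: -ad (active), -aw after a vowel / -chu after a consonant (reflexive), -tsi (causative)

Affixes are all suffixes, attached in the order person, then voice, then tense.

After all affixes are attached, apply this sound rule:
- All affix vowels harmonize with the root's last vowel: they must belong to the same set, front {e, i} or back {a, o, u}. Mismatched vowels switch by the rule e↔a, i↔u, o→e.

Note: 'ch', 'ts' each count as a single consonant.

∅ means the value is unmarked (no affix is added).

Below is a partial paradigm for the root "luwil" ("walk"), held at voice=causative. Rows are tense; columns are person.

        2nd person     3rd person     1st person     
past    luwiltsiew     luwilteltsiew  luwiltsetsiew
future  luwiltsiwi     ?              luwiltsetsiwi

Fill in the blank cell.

luwilteltsiwi

Attach person 3rd person -tol → luwiltol.
Attach voice causative -tsi → luwiltoltsi.
Attach tense future -wi → luwiltoltsiwi.
Apply vowel harmony: luwiltoltsiwi → luwilteltsiwi.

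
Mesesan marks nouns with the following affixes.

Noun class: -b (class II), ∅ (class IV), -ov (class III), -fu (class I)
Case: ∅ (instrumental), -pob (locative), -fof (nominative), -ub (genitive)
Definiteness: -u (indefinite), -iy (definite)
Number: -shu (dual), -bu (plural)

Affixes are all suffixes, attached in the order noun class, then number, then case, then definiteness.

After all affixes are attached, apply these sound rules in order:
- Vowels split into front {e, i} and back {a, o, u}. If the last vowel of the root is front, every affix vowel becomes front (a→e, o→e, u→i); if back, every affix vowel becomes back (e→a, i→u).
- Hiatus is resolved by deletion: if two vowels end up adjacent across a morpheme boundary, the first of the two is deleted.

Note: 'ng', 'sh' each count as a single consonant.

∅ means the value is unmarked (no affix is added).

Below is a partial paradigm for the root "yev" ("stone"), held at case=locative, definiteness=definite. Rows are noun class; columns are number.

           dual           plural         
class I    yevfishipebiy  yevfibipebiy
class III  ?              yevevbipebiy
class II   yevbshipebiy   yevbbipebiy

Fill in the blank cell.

yevevshipebiy

Attach noun class class III -ov → yevov.
Attach number dual -shu → yevovshu.
Attach case locative -pob → yevovshupob.
Attach definiteness definite -iy → yevovshupobiy.
Apply vowel harmony: yevovshupobiy → yevevshipebiy.
Vowel deletion: no change.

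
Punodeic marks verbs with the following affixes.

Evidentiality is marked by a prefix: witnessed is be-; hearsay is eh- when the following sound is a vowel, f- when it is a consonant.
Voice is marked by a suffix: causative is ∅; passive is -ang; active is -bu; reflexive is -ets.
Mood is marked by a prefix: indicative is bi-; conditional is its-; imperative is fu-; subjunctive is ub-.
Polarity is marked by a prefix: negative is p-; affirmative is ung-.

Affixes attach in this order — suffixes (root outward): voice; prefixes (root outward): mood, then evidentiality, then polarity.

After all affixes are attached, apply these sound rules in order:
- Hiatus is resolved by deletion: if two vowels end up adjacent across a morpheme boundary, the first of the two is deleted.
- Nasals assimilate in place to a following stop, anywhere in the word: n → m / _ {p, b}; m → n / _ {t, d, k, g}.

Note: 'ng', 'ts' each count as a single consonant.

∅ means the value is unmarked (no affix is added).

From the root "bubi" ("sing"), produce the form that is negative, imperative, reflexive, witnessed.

Attach mood imperative fu- → fububi.
Attach evidentiality witnessed be- → befububi.
Attach polarity negative p- → pbefububi.
Attach voice reflexive -ets → pbefububiets.
Apply vowel deletion: pbefububiets → pbefububets.
Nasal assimilation: no change.

pbefububets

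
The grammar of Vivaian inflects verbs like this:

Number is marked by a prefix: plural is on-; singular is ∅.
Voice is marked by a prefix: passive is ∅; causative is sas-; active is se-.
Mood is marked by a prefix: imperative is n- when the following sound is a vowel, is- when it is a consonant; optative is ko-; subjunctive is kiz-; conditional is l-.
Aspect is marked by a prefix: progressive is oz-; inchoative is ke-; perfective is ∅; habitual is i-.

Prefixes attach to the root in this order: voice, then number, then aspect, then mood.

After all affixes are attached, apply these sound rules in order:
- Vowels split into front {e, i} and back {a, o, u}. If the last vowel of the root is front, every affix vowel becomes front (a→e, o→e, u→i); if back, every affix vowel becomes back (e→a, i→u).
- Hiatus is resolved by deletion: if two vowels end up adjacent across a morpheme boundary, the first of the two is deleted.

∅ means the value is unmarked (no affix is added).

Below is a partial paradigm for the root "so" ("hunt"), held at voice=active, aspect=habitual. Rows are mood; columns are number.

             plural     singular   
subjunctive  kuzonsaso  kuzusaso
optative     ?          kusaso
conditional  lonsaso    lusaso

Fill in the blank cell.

konsaso

Attach voice active se- → seso.
Attach number plural on- → onseso.
Attach aspect habitual i- → ionseso.
Attach mood optative ko- → koionseso.
Apply vowel harmony: koionseso → kouonsaso.
Apply vowel deletion: kouonsaso → konsaso.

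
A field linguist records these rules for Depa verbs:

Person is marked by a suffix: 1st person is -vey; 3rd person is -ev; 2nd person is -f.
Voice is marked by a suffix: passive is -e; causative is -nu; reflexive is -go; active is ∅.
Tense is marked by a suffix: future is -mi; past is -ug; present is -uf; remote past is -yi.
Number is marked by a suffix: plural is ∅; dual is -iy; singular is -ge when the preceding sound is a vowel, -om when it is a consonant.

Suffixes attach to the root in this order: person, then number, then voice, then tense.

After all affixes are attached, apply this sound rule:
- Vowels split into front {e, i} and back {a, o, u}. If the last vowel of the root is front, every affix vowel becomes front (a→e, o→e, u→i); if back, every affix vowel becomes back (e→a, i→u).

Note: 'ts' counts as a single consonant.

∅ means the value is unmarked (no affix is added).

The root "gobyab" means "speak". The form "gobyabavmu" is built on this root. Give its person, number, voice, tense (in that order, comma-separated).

Segment: gobyab-ev-mi.
person: -ev → 3rd person.
number: ∅ → plural.
voice: ∅ → active.
tense: -mi → future.

3rd person, plural, active, future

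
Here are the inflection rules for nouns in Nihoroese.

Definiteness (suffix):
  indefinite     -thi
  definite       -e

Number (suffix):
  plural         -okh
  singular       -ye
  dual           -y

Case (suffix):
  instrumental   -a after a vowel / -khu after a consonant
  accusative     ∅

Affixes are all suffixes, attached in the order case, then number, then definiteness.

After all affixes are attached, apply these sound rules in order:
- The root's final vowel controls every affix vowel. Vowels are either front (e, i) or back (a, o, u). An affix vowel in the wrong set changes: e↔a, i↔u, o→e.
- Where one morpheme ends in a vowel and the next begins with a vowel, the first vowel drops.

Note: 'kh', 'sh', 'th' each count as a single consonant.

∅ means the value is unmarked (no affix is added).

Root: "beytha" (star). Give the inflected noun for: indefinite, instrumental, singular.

beythayathu

Attach case instrumental -a (after vowel 'a') → beythaa.
Attach number singular -ye → beythaaye.
Attach definiteness indefinite -thi → beythaayethi.
Apply vowel harmony: beythaayethi → beythaayathu.
Apply vowel deletion: beythaayathu → beythayathu.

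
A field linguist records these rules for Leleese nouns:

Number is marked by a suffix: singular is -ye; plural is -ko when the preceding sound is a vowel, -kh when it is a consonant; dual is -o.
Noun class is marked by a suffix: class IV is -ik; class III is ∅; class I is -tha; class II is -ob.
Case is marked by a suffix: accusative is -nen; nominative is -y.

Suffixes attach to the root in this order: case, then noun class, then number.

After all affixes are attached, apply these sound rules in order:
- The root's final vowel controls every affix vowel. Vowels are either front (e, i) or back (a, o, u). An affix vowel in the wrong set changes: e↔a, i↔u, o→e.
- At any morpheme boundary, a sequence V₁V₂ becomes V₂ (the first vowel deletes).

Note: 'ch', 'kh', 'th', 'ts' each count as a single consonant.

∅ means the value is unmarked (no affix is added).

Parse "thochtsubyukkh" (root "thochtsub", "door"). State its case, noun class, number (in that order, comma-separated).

nominative, class IV, plural

Segment: thochtsub-y-ik-kh.
case: -y → nominative.
noun class: -ik → class IV.
number: -ko/kh → plural.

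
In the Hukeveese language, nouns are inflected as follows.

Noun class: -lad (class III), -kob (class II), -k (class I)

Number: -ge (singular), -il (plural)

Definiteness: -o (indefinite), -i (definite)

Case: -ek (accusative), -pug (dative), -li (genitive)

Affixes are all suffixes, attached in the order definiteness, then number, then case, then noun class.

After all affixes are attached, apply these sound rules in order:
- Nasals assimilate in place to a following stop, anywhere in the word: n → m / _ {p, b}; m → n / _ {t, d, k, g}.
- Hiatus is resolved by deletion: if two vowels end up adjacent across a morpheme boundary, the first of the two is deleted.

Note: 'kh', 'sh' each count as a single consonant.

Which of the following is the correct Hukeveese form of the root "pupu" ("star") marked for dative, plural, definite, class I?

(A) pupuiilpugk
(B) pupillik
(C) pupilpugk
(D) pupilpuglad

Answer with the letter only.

Attach definiteness definite -i → pupui.
Attach number plural -il → pupuiil.
Attach case dative -pug → pupuiilpug.
Attach noun class class I -k → pupuiilpugk.
Nasal assimilation: no change.
Apply vowel deletion: pupuiilpugk → pupilpugk.
So the correct form is pupilpugk, option (C).
(D) pupilpuglad is wrong: it uses class III instead of class I for noun class.
(A) pupuiilpugk is wrong: it fails to apply the sound rule(s).
(B) pupillik is wrong: it uses genitive instead of dative for case.

C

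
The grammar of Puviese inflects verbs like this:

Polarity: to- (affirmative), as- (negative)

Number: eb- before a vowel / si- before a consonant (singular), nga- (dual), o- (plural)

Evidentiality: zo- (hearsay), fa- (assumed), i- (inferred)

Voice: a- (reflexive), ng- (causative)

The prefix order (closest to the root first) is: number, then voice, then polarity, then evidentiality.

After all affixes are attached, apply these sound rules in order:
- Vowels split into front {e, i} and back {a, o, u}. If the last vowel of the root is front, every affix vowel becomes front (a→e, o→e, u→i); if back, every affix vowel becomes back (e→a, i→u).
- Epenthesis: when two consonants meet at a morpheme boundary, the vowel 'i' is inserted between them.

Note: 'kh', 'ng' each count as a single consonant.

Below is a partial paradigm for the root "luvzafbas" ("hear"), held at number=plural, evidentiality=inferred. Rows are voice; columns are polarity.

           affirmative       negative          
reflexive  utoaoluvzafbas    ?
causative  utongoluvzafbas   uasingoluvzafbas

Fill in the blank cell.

Attach number plural o- → oluvzafbas.
Attach voice reflexive a- → aoluvzafbas.
Attach polarity negative as- → asaoluvzafbas.
Attach evidentiality inferred i- → iasaoluvzafbas.
Apply vowel harmony: iasaoluvzafbas → uasaoluvzafbas.
Epenthesis: no change.

uasaoluvzafbas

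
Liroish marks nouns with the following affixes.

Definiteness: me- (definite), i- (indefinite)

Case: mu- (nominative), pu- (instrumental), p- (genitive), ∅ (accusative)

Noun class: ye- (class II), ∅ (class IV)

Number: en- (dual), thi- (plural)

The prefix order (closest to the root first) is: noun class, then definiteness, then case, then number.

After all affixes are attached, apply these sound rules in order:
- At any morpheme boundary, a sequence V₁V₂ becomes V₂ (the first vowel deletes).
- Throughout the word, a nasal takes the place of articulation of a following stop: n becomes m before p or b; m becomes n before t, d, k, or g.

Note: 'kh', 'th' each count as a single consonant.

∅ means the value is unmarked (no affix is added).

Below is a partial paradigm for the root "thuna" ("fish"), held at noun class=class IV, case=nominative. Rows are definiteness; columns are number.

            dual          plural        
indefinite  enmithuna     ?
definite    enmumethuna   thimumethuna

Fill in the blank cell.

noun class = class IV: zero marking, form stays thuna.
Attach definiteness indefinite i- → ithuna.
Attach case nominative mu- → muithuna.
Attach number plural thi- → thimuithuna.
Apply vowel deletion: thimuithuna → thimithuna.
Nasal assimilation: no change.

thimithuna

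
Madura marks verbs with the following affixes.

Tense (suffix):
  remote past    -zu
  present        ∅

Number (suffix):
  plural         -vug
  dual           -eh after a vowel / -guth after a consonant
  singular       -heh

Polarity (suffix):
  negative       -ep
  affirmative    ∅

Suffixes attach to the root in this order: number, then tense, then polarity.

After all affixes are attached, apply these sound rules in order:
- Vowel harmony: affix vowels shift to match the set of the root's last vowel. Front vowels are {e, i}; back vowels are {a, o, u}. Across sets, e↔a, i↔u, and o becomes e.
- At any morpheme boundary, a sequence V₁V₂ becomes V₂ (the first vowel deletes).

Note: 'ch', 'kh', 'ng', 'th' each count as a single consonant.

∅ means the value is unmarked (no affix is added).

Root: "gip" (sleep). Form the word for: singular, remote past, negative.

giphehzep

Attach number singular -heh → gipheh.
Attach tense remote past -zu → giphehzu.
Attach polarity negative -ep → giphehzuep.
Apply vowel harmony: giphehzuep → giphehziep.
Apply vowel deletion: giphehziep → giphehzep.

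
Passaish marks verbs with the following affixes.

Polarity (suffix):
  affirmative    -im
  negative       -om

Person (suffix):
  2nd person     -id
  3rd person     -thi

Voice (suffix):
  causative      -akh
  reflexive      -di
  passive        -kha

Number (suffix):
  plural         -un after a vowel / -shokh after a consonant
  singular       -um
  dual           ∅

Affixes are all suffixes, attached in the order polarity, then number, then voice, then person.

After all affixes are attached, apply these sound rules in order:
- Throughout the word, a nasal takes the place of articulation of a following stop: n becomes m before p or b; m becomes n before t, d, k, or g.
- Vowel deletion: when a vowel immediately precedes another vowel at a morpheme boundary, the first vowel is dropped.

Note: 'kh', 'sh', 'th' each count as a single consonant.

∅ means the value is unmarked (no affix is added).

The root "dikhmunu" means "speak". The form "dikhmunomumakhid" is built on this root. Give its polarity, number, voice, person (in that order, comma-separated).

negative, singular, causative, 2nd person

Segment: dikhmunu-om-um-akh-id.
polarity: -om → negative.
number: -um → singular.
voice: -akh → causative.
person: -id → 2nd person.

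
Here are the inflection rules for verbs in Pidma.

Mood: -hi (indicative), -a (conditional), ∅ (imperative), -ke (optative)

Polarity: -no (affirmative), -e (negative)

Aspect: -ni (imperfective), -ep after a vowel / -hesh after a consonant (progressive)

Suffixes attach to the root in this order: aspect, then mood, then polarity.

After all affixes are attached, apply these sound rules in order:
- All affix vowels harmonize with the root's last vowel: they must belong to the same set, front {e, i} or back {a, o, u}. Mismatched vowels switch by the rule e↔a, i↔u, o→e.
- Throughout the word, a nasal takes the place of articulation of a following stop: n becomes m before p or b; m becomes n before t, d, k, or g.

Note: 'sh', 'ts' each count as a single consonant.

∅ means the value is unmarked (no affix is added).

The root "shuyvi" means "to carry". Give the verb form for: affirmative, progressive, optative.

Attach aspect progressive -ep (after vowel 'i') → shuyviep.
Attach mood optative -ke → shuyviepke.
Attach polarity affirmative -no → shuyviepkeno.
Apply vowel harmony: shuyviepkeno → shuyviepkene.
Nasal assimilation: no change.

shuyviepkene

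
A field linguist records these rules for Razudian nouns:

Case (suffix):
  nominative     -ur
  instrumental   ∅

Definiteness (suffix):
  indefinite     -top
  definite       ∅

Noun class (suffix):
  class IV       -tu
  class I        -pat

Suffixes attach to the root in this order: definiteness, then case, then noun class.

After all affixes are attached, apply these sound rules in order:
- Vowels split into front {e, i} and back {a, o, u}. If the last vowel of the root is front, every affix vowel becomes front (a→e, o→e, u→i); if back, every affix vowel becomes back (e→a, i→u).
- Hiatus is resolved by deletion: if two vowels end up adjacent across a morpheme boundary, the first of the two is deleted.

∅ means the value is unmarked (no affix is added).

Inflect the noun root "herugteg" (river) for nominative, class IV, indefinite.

Attach definiteness indefinite -top → herugtegtop.
Attach case nominative -ur → herugtegtopur.
Attach noun class class IV -tu → herugtegtopurtu.
Apply vowel harmony: herugtegtopurtu → herugtegtepirti.
Vowel deletion: no change.

herugtegtepirti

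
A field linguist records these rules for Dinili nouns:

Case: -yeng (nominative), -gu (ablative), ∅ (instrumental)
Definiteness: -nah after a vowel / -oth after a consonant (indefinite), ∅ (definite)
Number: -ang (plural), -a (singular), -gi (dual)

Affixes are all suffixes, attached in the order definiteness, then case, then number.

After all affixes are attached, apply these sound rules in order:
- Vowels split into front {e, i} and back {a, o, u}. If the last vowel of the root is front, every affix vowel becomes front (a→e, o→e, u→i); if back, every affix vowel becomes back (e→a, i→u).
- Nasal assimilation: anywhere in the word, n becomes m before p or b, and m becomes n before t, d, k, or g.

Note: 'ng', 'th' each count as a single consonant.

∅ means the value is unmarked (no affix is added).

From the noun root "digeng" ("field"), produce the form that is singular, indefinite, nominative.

Attach definiteness indefinite -oth (after consonant 'ng') → digengoth.
Attach case nominative -yeng → digengothyeng.
Attach number singular -a → digengothyenga.
Apply vowel harmony: digengothyenga → digengethyenge.
Nasal assimilation: no change.

digengethyenge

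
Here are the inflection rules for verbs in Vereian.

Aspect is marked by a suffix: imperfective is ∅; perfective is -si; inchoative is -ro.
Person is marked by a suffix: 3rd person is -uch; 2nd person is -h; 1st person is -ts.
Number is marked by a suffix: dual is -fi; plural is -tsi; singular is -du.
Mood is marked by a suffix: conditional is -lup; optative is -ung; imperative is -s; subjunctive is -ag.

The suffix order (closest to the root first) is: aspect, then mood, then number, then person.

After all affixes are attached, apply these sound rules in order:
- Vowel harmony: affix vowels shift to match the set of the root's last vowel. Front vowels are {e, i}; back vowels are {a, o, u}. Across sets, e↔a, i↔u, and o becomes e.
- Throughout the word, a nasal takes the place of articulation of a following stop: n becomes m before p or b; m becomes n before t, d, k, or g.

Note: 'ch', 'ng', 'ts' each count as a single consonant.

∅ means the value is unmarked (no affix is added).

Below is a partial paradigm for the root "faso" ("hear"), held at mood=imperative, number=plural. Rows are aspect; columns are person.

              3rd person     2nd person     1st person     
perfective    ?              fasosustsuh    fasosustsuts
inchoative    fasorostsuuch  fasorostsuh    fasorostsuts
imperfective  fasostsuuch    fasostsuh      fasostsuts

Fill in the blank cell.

fasosustsuuch

Attach aspect perfective -si → fasosi.
Attach mood imperative -s → fasosis.
Attach number plural -tsi → fasosistsi.
Attach person 3rd person -uch → fasosistsiuch.
Apply vowel harmony: fasosistsiuch → fasosustsuuch.
Nasal assimilation: no change.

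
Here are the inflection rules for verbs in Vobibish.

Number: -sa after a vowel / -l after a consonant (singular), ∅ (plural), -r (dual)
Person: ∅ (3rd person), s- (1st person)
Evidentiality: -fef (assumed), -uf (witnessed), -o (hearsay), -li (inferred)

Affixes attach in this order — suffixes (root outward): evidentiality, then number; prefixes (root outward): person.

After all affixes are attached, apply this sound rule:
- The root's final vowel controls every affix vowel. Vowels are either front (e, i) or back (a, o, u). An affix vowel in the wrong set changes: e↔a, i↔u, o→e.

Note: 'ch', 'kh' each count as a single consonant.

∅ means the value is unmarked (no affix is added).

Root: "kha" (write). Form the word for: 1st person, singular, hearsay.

Attach person 1st person s- → skha.
Attach evidentiality hearsay -o → skhao.
Attach number singular -sa (after vowel 'o') → skhaosa.
Vowel harmony: no change.

skhaosa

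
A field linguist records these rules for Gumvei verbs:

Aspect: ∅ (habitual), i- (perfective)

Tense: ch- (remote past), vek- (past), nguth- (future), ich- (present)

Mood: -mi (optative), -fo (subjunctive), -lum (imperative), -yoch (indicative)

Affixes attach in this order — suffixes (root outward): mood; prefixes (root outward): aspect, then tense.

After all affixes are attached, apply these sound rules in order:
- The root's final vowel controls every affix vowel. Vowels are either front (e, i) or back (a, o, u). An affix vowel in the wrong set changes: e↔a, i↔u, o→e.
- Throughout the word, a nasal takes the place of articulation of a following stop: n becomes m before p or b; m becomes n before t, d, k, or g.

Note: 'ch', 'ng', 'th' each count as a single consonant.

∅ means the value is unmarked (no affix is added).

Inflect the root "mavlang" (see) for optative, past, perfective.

Attach aspect perfective i- → imavlang.
Attach mood optative -mi → imavlangmi.
Attach tense past vek- → vekimavlangmi.
Apply vowel harmony: vekimavlangmi → vakumavlangmu.
Nasal assimilation: no change.

vakumavlangmu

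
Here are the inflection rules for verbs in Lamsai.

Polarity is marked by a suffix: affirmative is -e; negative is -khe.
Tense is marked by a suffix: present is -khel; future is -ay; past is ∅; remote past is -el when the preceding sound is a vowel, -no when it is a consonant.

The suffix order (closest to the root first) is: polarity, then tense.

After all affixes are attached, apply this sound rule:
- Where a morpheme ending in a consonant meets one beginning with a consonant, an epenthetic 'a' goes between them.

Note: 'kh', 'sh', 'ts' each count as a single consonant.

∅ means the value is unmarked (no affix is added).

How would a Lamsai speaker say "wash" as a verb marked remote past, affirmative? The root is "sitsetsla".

sitsetslaeel

Attach polarity affirmative -e → sitsetslae.
Attach tense remote past -el (after vowel 'e') → sitsetslaeel.
Epenthesis: no change.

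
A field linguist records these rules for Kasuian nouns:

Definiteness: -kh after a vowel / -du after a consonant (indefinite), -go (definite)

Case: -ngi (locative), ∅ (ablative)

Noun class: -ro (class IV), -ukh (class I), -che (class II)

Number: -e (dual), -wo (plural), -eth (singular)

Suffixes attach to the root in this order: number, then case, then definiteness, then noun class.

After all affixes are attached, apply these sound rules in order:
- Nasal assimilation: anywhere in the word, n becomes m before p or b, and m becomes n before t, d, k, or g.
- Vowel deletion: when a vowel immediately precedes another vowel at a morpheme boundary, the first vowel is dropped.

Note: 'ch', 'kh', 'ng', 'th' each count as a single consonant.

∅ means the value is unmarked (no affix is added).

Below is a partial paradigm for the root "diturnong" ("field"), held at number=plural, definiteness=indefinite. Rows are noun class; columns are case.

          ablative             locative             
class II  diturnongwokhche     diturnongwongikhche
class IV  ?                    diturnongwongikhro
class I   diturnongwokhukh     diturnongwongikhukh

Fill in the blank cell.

Attach number plural -wo → diturnongwo.
case = ablative: zero marking, form stays diturnongwo.
Attach definiteness indefinite -kh (after vowel 'o') → diturnongwokh.
Attach noun class class IV -ro → diturnongwokhro.
Nasal assimilation: no change.
Vowel deletion: no change.

diturnongwokhro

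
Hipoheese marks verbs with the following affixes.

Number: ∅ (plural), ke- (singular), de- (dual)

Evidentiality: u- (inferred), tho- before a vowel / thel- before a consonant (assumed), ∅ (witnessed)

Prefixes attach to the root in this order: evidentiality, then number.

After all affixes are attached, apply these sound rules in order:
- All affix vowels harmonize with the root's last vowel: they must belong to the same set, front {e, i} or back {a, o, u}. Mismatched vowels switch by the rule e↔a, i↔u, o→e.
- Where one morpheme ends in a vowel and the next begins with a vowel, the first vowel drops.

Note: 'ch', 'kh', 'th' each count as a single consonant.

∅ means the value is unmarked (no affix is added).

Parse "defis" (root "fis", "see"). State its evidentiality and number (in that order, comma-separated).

witnessed, dual

Segment: de-fis.
evidentiality: ∅ → witnessed.
number: de- → dual.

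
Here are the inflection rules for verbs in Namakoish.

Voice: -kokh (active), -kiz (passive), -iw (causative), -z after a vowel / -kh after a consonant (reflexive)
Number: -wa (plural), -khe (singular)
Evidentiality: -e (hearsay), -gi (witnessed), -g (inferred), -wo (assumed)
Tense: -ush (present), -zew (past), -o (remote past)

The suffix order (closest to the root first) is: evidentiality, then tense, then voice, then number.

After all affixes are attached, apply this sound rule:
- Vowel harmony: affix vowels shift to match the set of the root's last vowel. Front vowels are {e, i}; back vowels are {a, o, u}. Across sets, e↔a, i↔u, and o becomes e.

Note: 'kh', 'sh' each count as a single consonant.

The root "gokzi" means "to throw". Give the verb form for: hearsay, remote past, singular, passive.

gokzieekizkhe

Attach evidentiality hearsay -e → gokzie.
Attach tense remote past -o → gokzieo.
Attach voice passive -kiz → gokzieokiz.
Attach number singular -khe → gokzieokizkhe.
Apply vowel harmony: gokzieokizkhe → gokzieekizkhe.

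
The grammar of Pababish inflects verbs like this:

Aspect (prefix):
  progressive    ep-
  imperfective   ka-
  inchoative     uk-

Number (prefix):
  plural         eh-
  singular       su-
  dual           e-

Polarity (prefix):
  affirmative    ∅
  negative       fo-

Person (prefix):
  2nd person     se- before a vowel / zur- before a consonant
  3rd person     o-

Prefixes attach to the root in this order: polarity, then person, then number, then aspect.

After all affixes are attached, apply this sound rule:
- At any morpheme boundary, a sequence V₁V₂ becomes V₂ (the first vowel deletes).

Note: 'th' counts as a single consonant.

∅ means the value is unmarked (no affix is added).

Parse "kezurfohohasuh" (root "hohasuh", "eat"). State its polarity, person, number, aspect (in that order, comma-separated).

Segment: ka-e-zur-fo-hohasuh.
polarity: fo- → negative.
person: se/zur- → 2nd person.
number: e- → dual.
aspect: ka- → imperfective.

negative, 2nd person, dual, imperfective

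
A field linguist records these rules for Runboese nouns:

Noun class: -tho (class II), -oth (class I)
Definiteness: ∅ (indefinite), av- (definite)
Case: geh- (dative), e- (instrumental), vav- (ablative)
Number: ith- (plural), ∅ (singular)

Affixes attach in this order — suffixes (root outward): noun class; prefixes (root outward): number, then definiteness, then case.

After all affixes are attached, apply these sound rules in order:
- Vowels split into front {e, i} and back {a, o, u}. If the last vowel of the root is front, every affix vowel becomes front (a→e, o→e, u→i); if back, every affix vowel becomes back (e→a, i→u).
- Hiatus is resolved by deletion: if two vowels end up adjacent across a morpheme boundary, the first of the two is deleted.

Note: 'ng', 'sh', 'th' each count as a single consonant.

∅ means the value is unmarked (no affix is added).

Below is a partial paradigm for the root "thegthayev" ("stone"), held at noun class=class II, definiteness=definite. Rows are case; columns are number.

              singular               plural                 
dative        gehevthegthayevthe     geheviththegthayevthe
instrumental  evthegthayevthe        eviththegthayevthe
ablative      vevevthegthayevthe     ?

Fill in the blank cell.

veveviththegthayevthe

Attach noun class class II -tho → thegthayevtho.
Attach number plural ith- → iththegthayevtho.
Attach definiteness definite av- → aviththegthayevtho.
Attach case ablative vav- → vavaviththegthayevtho.
Apply vowel harmony: vavaviththegthayevtho → veveviththegthayevthe.
Vowel deletion: no change.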